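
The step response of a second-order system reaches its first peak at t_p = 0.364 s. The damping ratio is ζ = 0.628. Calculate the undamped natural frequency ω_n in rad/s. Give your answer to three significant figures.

ω_n ≈ 11.1 rad/s

Peak time t_p = π/ω_d, so ω_d = π/t_p = π/0.364 = 8.63 rad/s.
ω_n = ω_d/√(1−ζ²) = 8.63/√0.606 = 11.1 rad/s.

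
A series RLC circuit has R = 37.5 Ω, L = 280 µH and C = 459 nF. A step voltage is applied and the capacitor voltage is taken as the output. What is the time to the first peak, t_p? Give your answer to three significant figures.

t_p ≈ 0.0000547 s

For a series RLC circuit (capacitor voltage as output), ω_n = 1/√(LC) = 1/√(280 µH · 459 nF) = 88200 rad/s.
ζ = (R/2)·√(C/L) = (37.5/2)·√(459 nF/280 µH) = 0.759.
ω_d = 88200·√(1 − 0.759²) = 57400 rad/s. t_p = π/ω_d = 0.0000547 s.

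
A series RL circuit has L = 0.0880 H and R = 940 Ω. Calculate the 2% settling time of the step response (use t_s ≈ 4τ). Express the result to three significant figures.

τ = L/R = 0.0880/940 = 0.0000936 s.
t_s ≈ 4τ = 0.000374 s.

t_s ≈ 0.000374 s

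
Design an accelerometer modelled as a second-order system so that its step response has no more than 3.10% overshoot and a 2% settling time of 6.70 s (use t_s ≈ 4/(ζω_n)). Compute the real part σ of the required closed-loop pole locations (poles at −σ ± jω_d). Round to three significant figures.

The settling-time spec alone fixes σ = ζω_n = 4/t_s = 4/6.70 = 0.597.
(Overshoot then fixes ζ = 0.742 and hence ω_d = σ·√(1−ζ²)/ζ = 0.540 rad/s.)

σ ≈ 0.597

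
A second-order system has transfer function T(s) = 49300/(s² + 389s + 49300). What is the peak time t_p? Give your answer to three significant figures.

t_p ≈ 0.0293 s

ω_n = √49300 = 222 rad/s; ζ = 389/(2·222) = 0.876.
ω_d = 222·√(1 − 0.876²) = 107 rad/s. Then t_p = π/ω_d = 0.0293 s.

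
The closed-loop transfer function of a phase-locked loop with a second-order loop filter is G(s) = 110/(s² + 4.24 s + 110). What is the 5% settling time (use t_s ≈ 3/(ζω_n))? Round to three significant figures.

ω_n = √110 = 10.5 rad/s; ζ = 4.24/(2·10.5) = 0.202.
t_s ≈ 3/(ζω_n) = 3/(0.202·10.5) = 1.42 s.

t_s ≈ 1.42 s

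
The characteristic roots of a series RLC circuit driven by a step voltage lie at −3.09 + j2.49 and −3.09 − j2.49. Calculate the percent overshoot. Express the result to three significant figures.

%OS ≈ 2.03%

|pole| = ω_n = √(3.09² + 2.49²) = 3.97 rad/s; ζ = cos θ = σ/ω_n = 0.779.
Overshoot: exp(−π·0.779/√(1−0.779²)) = 0.0203, i.e. 2.03%.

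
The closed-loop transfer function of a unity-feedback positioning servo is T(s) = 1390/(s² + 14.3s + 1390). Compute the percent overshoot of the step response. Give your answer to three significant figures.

%OS ≈ 54.1%

ω_n = √1390 = 37.3 rad/s; ζ = 14.3/(2·37.3) = 0.192.
%OS = 100 e^{−πζ/√(1−ζ²)} with ζ = 0.192 gives 54.1%.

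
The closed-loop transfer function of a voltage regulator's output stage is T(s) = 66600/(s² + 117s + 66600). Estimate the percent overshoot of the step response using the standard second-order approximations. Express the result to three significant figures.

%OS ≈ 48.1%

Comparing the denominator to s² + 2ζω_n s + ω_n²: ω_n = √66600 = 258 rad/s, and 2ζω_n = 117 so ζ = 117/(2·258) = 0.227.
%OS = 100 e^{−πζ/√(1−ζ²)} with ζ = 0.227 gives 48.1%.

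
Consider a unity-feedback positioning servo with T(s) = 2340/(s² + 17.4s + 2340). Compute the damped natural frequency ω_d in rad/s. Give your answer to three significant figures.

ω_n = √2340 = 48.4 rad/s; ζ = 17.4/(2·48.4) = 0.180.
ω_d = ω_n√(1−ζ²) = 47.6 rad/s.

ω_d ≈ 47.6 rad/s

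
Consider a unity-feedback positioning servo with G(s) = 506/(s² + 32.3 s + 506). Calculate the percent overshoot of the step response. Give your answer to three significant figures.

ω_n = √506 = 22.5 rad/s; ζ = 32.3/(2·22.5) = 0.718.
Overshoot: exp(−π·0.718/√(1−0.718²)) = 0.0392, i.e. 3.92%.

%OS ≈ 3.92%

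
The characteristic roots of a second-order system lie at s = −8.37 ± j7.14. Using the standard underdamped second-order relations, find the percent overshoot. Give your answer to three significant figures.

The poles are at −σ ± jω_d with σ = 8.37 and ω_d = 7.14, so ω_n = √(σ²+ω_d²) = 11.0 rad/s and ζ = σ/ω_n = 0.761.
%OS = 100·exp(−πζ/√(1−ζ²)) = 2.52%.

%OS ≈ 2.52%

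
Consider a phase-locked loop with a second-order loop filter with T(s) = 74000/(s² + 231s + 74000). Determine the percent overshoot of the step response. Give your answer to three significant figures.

Matching coefficients with s² + 2ζω_n s + ω_n² gives ω_n² = 74000 ⇒ ω_n = 272 rad/s, and ζ = 231/(2ω_n) = 0.425.
%OS = 100·exp(−πζ/√(1−ζ²)) = 22.9%.

%OS ≈ 22.9%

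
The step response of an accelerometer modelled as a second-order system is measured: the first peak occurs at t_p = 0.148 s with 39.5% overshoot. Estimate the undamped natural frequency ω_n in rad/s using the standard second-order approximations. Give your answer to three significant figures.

ζ from %OS: ζ = |ln 0.395|/√(π²+ln²0.395) = 0.284.
t_p = π/ω_d ⇒ ω_d = 21.2 rad/s; then ω_n = ω_d/√(1−ζ²) = 22.1 rad/s.

ω_n ≈ 22.1 rad/s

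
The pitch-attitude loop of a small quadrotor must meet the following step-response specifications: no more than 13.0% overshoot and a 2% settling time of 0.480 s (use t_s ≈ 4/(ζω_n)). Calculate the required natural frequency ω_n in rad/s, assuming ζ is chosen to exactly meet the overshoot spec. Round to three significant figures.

Inverting the overshoot relation: ζ = |ln 0.130|/√(π² + ln²0.130) = 0.545.
Then ω_n = 4/(ζ t_s) = 4/(0.545 × 0.480) = 15.3 rad/s.

ω_n ≈ 15.3 rad/s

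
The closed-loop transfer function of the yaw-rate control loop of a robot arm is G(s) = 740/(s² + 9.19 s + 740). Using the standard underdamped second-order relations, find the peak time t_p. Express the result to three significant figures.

t_p ≈ 0.117 s

Comparing the denominator to s² + 2ζω_n s + ω_n²: ω_n = √740 = 27.2 rad/s, and 2ζω_n = 9.19 so ζ = 9.19/(2·27.2) = 0.169.
ω_d = ω_n√(1−ζ²) = 26.8 rad/s. Then t_p = π/ω_d = 0.117 s.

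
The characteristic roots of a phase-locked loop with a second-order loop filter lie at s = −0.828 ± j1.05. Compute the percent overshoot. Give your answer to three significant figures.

%OS ≈ 8.40%

The poles are at −σ ± jω_d with σ = 0.828 and ω_d = 1.05, so ω_n = √(σ²+ω_d²) = 1.34 rad/s and ζ = σ/ω_n = 0.619.
%OS = 100 e^{−πζ/√(1−ζ²)} with ζ = 0.619 gives 8.40%.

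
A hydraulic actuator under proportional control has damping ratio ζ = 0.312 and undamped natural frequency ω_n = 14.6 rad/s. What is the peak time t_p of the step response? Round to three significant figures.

t_p ≈ 0.226 s

The damped frequency is ω_d = ω_n√(1−ζ²) = 14.6·√(1−0.0973) = 13.9 rad/s.
Peak time t_p = π/ω_d = π/13.9 = 0.226 s.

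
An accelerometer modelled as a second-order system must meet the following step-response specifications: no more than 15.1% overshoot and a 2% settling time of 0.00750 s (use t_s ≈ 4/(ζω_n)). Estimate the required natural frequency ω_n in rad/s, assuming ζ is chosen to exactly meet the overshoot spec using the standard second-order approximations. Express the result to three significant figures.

ζ = −ln(OS)/√(π² + (ln OS)²). With OS = 0.151, ln OS = −1.890 and ζ = 1.890/3.667 = 0.516.
From t_s ≈ 4/(ζω_n): ω_n = 4/(ζ·t_s) = 4/(0.516·0.00750) = 1030 rad/s.

ω_n ≈ 1030 rad/s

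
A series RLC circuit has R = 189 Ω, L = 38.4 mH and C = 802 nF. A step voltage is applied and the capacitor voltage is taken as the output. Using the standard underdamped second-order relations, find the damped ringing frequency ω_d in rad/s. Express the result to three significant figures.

ω_d ≈ 5140 rad/s

For a series RLC circuit (capacitor voltage as output), ω_n = 1/√(LC) = 1/√(38.4 mH · 802 nF) = 5700 rad/s.
ζ = (R/2)·√(C/L) = (189/2)·√(802 nF/38.4 mH) = 0.432.
The damped frequency ω_d = ω_n√(1−ζ²) = 5140 rad/s.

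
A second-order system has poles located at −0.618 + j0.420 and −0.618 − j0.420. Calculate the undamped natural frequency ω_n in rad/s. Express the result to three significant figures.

ω_n ≈ 0.747 rad/s

With σ = 0.618, ω_d = 0.420: ω_n = √(σ²+ω_d²) = 0.747 rad/s, ζ = σ/ω_n = 0.827.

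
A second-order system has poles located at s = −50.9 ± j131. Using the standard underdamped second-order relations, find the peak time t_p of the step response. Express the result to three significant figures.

t_p = π/ω_d with ω_d = 131 (the imaginary part), so t_p = 0.0240 s.

t_p ≈ 0.0240 s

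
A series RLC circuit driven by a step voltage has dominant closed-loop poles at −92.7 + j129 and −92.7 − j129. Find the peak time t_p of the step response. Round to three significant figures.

t_p = π/ω_d with ω_d = 129 (the imaginary part), so t_p = 0.0244 s.

t_p ≈ 0.0244 s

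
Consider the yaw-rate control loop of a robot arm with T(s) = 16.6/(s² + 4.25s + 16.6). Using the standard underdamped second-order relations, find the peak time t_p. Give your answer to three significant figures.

Matching coefficients with s² + 2ζω_n s + ω_n² gives ω_n² = 16.6 ⇒ ω_n = 4.07 rad/s, and ζ = 4.25/(2ω_n) = 0.522.
ω_d = 4.07·√(1 − 0.522²) = 3.48 rad/s. Then t_p = π/ω_d = 0.904 s.

t_p ≈ 0.904 s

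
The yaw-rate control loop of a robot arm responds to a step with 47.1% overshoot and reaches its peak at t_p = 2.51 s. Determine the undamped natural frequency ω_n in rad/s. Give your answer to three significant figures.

From the overshoot, ζ = −ln(OS)/√(π²+ln²(OS)) = 0.233.
From t_p = π/ω_d, ω_d = π/2.51 = 1.25 rad/s, so ω_n = ω_d/√(1−ζ²) = 1.29 rad/s.

ω_n ≈ 1.29 rad/s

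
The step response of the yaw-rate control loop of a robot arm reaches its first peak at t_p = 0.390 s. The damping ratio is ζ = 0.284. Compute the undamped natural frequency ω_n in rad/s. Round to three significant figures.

ω_n ≈ 8.40 rad/s

Peak time t_p = π/ω_d, so ω_d = π/t_p = π/0.390 = 8.06 rad/s.
ω_n = ω_d/√(1−ζ²) = 8.06/√0.919 = 8.40 rad/s.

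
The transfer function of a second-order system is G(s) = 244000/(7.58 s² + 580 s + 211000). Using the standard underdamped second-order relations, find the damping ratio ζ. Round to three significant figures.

Dividing through by 7.58: denominator becomes s² + 76.52 s + 27840.
So ω_n = √27840 = 167 rad/s and ζ = 76.52/(2·167) = 0.229.

ζ ≈ 0.229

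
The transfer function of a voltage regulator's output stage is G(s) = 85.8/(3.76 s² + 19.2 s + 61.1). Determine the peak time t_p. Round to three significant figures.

Dividing through by 3.76: denominator becomes s² + 5.106 s + 16.25.
So ω_n = √16.25 = 4.03 rad/s and ζ = 5.106/(2·4.03) = 0.633.
ω_d = 4.03·√(1 − 0.633²) = 3.12 rad/s. t_p = π/ω_d = 1.01 s.

t_p ≈ 1.01 s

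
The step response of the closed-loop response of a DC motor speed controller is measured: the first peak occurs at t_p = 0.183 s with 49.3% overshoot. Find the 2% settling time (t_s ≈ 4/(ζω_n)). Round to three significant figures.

The overshoot fixes ζ = −ln(OS)/√(π²+ln²(OS)) = 0.220.
t_p = π/ω_d ⇒ ω_d = 17.2 rad/s; then ω_n = ω_d/√(1−ζ²) = 17.6 rad/s.
t_s ≈ 4/(ζω_n) = 4/(0.220·17.6) = 1.04 s.

t_s ≈ 1.04 s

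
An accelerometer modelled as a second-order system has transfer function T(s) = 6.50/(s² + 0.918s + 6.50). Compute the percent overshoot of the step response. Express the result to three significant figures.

%OS ≈ 56.3%

Matching coefficients with s² + 2ζω_n s + ω_n² gives ω_n² = 6.50 ⇒ ω_n = 2.55 rad/s, and ζ = 0.918/(2ω_n) = 0.180.
%OS = 100 e^{−πζ/√(1−ζ²)} with ζ = 0.180 gives 56.3%.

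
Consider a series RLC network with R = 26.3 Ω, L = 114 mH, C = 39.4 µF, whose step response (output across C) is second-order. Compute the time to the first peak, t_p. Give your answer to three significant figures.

For a series RLC circuit (capacitor voltage as output), ω_n = 1/√(LC) = 1/√(114 mH · 39.4 µF) = 472 rad/s.
ζ = (R/2)·√(C/L) = (26.3/2)·√(39.4 µF/114 mH) = 0.244.
The damped frequency ω_d = ω_n√(1−ζ²) = 458 rad/s. t_p = π/ω_d = 0.00687 s.

t_p ≈ 0.00687 s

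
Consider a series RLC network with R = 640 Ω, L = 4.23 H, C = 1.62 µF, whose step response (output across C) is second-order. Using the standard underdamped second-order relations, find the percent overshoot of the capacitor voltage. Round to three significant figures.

For a series RLC circuit (capacitor voltage as output), ω_n = 1/√(LC) = 1/√(4.23 H · 1.62 µF) = 382 rad/s.
ζ = (R/2)·√(C/L) = (640/2)·√(1.62 µF/4.23 H) = 0.198.
Overshoot: exp(−π·0.198/√(1−0.198²)) = 0.530, i.e. 53.0%.

%OS ≈ 53.0%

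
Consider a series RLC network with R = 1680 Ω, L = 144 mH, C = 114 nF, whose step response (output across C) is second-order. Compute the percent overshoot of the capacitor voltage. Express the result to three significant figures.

%OS ≈ 2.92%

For a series RLC circuit (capacitor voltage as output), ω_n = 1/√(LC) = 1/√(144 mH · 114 nF) = 7800 rad/s.
ζ = (R/2)·√(C/L) = (1680/2)·√(114 nF/144 mH) = 0.747.
%OS = 100·exp(−πζ/√(1−ζ²)) = 2.92%.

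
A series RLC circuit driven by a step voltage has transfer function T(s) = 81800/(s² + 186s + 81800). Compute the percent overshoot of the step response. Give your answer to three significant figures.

Comparing the denominator to s² + 2ζω_n s + ω_n²: ω_n = √81800 = 286 rad/s, and 2ζω_n = 186 so ζ = 186/(2·286) = 0.325.
%OS = 100 e^{−πζ/√(1−ζ²)} with ζ = 0.325 gives 34.0%.

%OS ≈ 34.0%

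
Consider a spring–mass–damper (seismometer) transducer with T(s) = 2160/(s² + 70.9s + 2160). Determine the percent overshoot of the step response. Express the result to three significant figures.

Comparing the denominator to s² + 2ζω_n s + ω_n²: ω_n = √2160 = 46.5 rad/s, and 2ζω_n = 70.9 so ζ = 70.9/(2·46.5) = 0.763.
%OS = 100·exp(−πζ/√(1−ζ²)) = 2.46%.

%OS ≈ 2.46%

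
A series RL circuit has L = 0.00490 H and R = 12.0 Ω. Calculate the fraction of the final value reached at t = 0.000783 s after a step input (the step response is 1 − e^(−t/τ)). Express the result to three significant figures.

τ = L/R = 0.00490/12.0 = 0.000408 s.
y(t)/y_∞ = 1 − e^(−t/τ) = 1 − e^(−0.000783/0.000408) = 1 − e^(−1.92) = 0.853.

y/y_∞ ≈ 0.853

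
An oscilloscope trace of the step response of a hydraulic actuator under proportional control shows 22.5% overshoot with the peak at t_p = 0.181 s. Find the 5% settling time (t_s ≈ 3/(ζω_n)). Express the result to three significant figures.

t_s ≈ 0.364 s

From the overshoot, ζ = −ln(OS)/√(π²+ln²(OS)) = 0.429.
From t_p = π/ω_d, ω_d = π/0.181 = 17.4 rad/s, so ω_n = ω_d/√(1−ζ²) = 19.2 rad/s.
t_s ≈ 3/(ζω_n) = 3/(0.429·19.2) = 0.364 s.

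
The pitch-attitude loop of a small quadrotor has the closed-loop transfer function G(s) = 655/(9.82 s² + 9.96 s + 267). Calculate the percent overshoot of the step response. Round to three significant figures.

%OS ≈ 73.6%

Dividing through by 9.82: denominator becomes s² + 1.014 s + 27.19.
So ω_n = √27.19 = 5.21 rad/s and ζ = 1.014/(2·5.21) = 0.0973.
%OS = 100·exp(−πζ/√(1−ζ²)) = 73.6%.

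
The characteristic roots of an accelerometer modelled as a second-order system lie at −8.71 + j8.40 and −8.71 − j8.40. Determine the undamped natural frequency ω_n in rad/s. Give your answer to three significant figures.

ω_n ≈ 12.1 rad/s

|pole| = ω_n = √(8.71² + 8.40²) = 12.1 rad/s; ζ = cos θ = σ/ω_n = 0.720.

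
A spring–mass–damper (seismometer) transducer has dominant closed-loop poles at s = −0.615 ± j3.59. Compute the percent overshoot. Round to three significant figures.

|pole| = ω_n = √(0.615² + 3.59²) = 3.64 rad/s; ζ = cos θ = σ/ω_n = 0.169.
%OS = 100 e^{−πζ/√(1−ζ²)} with ζ = 0.169 gives 58.4%.

%OS ≈ 58.4%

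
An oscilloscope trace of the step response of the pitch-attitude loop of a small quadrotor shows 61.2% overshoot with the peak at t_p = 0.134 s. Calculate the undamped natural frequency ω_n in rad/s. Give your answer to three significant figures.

ω_n ≈ 23.7 rad/s

From the overshoot, ζ = −ln(OS)/√(π²+ln²(OS)) = 0.154.
From t_p = π/ω_d, ω_d = π/0.134 = 23.4 rad/s, so ω_n = ω_d/√(1−ζ²) = 23.7 rad/s.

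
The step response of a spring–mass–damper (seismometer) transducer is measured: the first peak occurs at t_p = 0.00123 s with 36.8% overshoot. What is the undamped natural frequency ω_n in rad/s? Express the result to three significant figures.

The overshoot fixes ζ = −ln(OS)/√(π²+ln²(OS)) = 0.303.
From t_p = π/ω_d, ω_d = π/0.00123 = 2550 rad/s, so ω_n = ω_d/√(1−ζ²) = 2680 rad/s.

ω_n ≈ 2680 rad/s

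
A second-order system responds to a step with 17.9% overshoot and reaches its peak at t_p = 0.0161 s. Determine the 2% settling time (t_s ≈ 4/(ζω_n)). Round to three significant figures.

ζ from %OS: ζ = |ln 0.179|/√(π²+ln²0.179) = 0.480.
t_p = π/ω_d ⇒ ω_d = 195 rad/s; then ω_n = ω_d/√(1−ζ²) = 222 rad/s.
t_s ≈ 4/(ζω_n) = 4/(0.480·222) = 0.0374 s.

t_s ≈ 0.0374 s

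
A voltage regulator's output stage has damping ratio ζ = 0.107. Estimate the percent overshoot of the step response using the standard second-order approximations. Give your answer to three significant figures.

%OS ≈ 71.3%

For an underdamped second-order system, %OS = 100·exp(−πζ/√(1−ζ²)).
πζ/√(1−ζ²) = π·0.107/√(1−0.0114) = 0.3381, so %OS = 100·e^(−0.3381) = 71.3%.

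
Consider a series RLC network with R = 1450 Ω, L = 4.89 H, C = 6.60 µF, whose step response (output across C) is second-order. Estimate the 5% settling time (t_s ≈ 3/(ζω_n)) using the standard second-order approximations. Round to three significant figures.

For a series RLC circuit (capacitor voltage as output), ω_n = 1/√(LC) = 1/√(4.89 H · 6.60 µF) = 176 rad/s.
ζ = (R/2)·√(C/L) = (1450/2)·√(6.60 µF/4.89 H) = 0.842.
t_s ≈ 3/(ζω_n) = 0.0202 s.

t_s ≈ 0.0202 s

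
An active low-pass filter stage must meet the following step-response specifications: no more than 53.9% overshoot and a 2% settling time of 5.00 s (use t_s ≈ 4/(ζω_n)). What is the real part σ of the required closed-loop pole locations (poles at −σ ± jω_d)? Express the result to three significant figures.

The settling-time spec alone fixes σ = ζω_n = 4/t_s = 4/5.00 = 0.800.
(Overshoot then fixes ζ = 0.193 and hence ω_d = σ·√(1−ζ²)/ζ = 4.07 rad/s.)

σ ≈ 0.800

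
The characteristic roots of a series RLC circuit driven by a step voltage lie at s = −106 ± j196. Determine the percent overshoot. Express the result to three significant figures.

The poles are at −σ ± jω_d with σ = 106 and ω_d = 196, so ω_n = √(σ²+ω_d²) = 223 rad/s and ζ = σ/ω_n = 0.476.
Overshoot: exp(−π·0.476/√(1−0.476²)) = 0.183, i.e. 18.3%.

%OS ≈ 18.3%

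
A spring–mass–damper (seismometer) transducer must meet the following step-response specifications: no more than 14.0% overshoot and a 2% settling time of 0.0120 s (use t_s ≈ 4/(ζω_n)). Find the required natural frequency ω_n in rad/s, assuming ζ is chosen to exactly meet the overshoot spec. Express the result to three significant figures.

From %OS = 100·exp(−πζ/√(1−ζ²)), invert to get ζ = −ln(OS)/√(π² + ln²(OS)) with OS = 0.140.
−ln 0.140 = 1.966, so ζ = 1.966/√(π² + 3.866) = 0.531.
From t_s ≈ 4/(ζω_n): ω_n = 4/(ζ·t_s) = 4/(0.531·0.0120) = 628 rad/s.

ω_n ≈ 628 rad/s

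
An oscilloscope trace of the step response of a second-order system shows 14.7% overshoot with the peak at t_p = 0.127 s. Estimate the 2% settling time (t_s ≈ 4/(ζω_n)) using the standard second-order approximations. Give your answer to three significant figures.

t_s ≈ 0.265 s

The overshoot fixes ζ = −ln(OS)/√(π²+ln²(OS)) = 0.521.
From t_p = π/ω_d, ω_d = π/0.127 = 24.7 rad/s, so ω_n = ω_d/√(1−ζ²) = 29.0 rad/s.
t_s ≈ 4/(ζω_n) = 4/(0.521·29.0) = 0.265 s.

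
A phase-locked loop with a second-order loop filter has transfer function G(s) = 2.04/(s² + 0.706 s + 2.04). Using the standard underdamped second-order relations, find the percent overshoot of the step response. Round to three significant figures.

%OS ≈ 44.9%

ω_n = √2.04 = 1.43 rad/s; ζ = 0.706/(2·1.43) = 0.247.
Overshoot: exp(−π·0.247/√(1−0.247²)) = 0.449, i.e. 44.9%.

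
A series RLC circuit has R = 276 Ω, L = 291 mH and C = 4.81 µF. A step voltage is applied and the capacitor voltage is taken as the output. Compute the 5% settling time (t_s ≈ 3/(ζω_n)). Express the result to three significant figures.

t_s ≈ 0.00633 s

For a series RLC circuit (capacitor voltage as output), ω_n = 1/√(LC) = 1/√(291 mH · 4.81 µF) = 845 rad/s.
ζ = (R/2)·√(C/L) = (276/2)·√(4.81 µF/291 mH) = 0.561.
t_s ≈ 3/(ζω_n) = 0.00633 s.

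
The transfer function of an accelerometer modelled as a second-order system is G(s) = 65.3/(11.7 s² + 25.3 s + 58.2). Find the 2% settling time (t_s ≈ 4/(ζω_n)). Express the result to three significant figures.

t_s ≈ 3.70 s

Dividing through by 11.7: denominator becomes s² + 2.162 s + 4.974.
So ω_n = √4.974 = 2.23 rad/s and ζ = 2.162/(2·2.23) = 0.485.
t_s ≈ 4/(ζω_n) = 3.70 s.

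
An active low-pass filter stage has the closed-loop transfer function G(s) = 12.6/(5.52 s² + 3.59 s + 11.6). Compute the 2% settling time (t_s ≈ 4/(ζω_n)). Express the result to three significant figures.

Dividing through by 5.52: denominator becomes s² + 0.6504 s + 2.101.
So ω_n = √2.101 = 1.45 rad/s and ζ = 0.6504/(2·1.45) = 0.224.
t_s ≈ 4/(ζω_n) = 12.3 s.

t_s ≈ 12.3 s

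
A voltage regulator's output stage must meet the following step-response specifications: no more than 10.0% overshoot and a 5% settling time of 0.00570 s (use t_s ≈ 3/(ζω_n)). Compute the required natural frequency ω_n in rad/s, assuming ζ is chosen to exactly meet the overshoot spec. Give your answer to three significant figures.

ω_n ≈ 890 rad/s

From %OS = 100·exp(−πζ/√(1−ζ²)), invert to get ζ = −ln(OS)/√(π² + ln²(OS)) with OS = 0.100.
−ln 0.100 = 2.303, so ζ = 2.303/√(π² + 5.302) = 0.591.
From t_s ≈ 3/(ζω_n): ω_n = 3/(ζ·t_s) = 3/(0.591·0.00570) = 890 rad/s.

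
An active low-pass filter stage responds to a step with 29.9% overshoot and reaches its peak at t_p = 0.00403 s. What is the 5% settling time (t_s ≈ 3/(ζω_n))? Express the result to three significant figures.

t_s ≈ 0.0100 s

The overshoot fixes ζ = −ln(OS)/√(π²+ln²(OS)) = 0.359.
From t_p = π/ω_d, ω_d = π/0.00403 = 780 rad/s, so ω_n = ω_d/√(1−ζ²) = 835 rad/s.
t_s ≈ 3/(ζω_n) = 3/(0.359·835) = 0.0100 s.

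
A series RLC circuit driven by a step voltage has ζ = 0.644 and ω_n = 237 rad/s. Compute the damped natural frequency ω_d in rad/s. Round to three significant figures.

ω_d ≈ 181 rad/s

ω_d = ω_n√(1−ζ²) = 237·√0.585 = 181 rad/s.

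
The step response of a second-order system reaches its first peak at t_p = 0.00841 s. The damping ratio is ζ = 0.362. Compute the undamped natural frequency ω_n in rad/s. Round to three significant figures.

Peak time t_p = π/ω_d, so ω_d = π/t_p = π/0.00841 = 374 rad/s.
ω_n = ω_d/√(1−ζ²) = 374/√0.869 = 401 rad/s.

ω_n ≈ 401 rad/s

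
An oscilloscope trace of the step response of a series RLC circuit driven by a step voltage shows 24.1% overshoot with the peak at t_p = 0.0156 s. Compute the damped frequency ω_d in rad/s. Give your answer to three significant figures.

t_p = π/ω_d, so ω_d = π/0.0156 = 201 rad/s.

ω_d ≈ 201 rad/s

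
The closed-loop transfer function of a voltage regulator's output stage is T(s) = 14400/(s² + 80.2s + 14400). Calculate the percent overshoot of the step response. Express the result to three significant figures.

Matching coefficients with s² + 2ζω_n s + ω_n² gives ω_n² = 14400 ⇒ ω_n = 120 rad/s, and ζ = 80.2/(2ω_n) = 0.334.
%OS = 100 e^{−πζ/√(1−ζ²)} with ζ = 0.334 gives 32.8%.

%OS ≈ 32.8%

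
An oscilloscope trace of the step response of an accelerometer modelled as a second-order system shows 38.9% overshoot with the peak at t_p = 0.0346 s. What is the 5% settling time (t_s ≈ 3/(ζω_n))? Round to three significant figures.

From the overshoot, ζ = −ln(OS)/√(π²+ln²(OS)) = 0.288.
From t_p = π/ω_d, ω_d = π/0.0346 = 90.8 rad/s, so ω_n = ω_d/√(1−ζ²) = 94.8 rad/s.
t_s ≈ 3/(ζω_n) = 3/(0.288·94.8) = 0.110 s.

t_s ≈ 0.110 s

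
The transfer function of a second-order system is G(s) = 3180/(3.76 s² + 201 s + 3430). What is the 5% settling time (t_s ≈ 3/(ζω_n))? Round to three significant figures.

t_s ≈ 0.112 s

Dividing through by 3.76: denominator becomes s² + 53.46 s + 912.2.
So ω_n = √912.2 = 30.2 rad/s and ζ = 53.46/(2·30.2) = 0.885.
t_s ≈ 3/(ζω_n) = 0.112 s.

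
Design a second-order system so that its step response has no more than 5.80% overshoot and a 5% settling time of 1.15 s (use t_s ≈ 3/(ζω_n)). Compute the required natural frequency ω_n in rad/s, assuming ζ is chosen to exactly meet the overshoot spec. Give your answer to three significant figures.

ω_n ≈ 3.88 rad/s

Inverting the overshoot relation: ζ = |ln 0.0580|/√(π² + ln²0.0580) = 0.672.
Then ω_n = 3/(ζ t_s) = 3/(0.672 × 1.15) = 3.88 rad/s.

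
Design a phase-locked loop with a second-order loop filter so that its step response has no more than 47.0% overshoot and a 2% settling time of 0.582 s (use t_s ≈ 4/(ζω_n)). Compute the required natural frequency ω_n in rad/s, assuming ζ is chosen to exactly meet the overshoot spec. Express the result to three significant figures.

ω_n ≈ 29.4 rad/s

ζ = −ln(OS)/√(π² + (ln OS)²). With OS = 0.470, ln OS = −0.7550 and ζ = 0.7550/3.231 = 0.234.
From t_s ≈ 4/(ζω_n): ω_n = 4/(ζ·t_s) = 4/(0.234·0.582) = 29.4 rad/s.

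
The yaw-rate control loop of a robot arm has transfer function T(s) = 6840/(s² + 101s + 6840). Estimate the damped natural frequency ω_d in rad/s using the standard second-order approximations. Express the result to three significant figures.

ω_d ≈ 65.5 rad/s

Comparing the denominator to s² + 2ζω_n s + ω_n²: ω_n = √6840 = 82.7 rad/s, and 2ζω_n = 101 so ζ = 101/(2·82.7) = 0.611.
The damped frequency ω_d = ω_n√(1−ζ²) = 65.5 rad/s.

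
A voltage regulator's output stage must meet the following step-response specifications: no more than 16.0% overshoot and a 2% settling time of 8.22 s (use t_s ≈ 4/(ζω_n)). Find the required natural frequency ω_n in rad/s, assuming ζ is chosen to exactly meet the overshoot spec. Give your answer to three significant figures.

ω_n ≈ 0.966 rad/s

From %OS = 100·exp(−πζ/√(1−ζ²)), invert to get ζ = −ln(OS)/√(π² + ln²(OS)) with OS = 0.160.
−ln 0.160 = 1.833, so ζ = 1.833/√(π² + 3.358) = 0.504.
From t_s ≈ 4/(ζω_n): ω_n = 4/(ζ·t_s) = 4/(0.504·8.22) = 0.966 rad/s.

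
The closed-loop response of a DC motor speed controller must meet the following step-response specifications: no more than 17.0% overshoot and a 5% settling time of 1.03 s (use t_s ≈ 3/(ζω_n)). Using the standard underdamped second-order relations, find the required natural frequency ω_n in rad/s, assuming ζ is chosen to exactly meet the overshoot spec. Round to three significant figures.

ω_n ≈ 5.93 rad/s

From %OS = 100·exp(−πζ/√(1−ζ²)), invert to get ζ = −ln(OS)/√(π² + ln²(OS)) with OS = 0.170.
−ln 0.170 = 1.772, so ζ = 1.772/√(π² + 3.140) = 0.491.
From t_s ≈ 3/(ζω_n): ω_n = 3/(ζ·t_s) = 3/(0.491·1.03) = 5.93 rad/s.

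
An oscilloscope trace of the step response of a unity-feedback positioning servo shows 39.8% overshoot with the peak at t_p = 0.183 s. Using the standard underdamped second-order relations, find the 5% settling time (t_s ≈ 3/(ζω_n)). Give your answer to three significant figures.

From the overshoot, ζ = −ln(OS)/√(π²+ln²(OS)) = 0.281.
From t_p = π/ω_d, ω_d = π/0.183 = 17.2 rad/s, so ω_n = ω_d/√(1−ζ²) = 17.9 rad/s.
t_s ≈ 3/(ζω_n) = 3/(0.281·17.9) = 0.596 s.

t_s ≈ 0.596 s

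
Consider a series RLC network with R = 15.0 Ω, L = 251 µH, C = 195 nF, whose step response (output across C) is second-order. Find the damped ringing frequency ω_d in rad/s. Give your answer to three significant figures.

For a series RLC circuit (capacitor voltage as output), ω_n = 1/√(LC) = 1/√(251 µH · 195 nF) = 143000 rad/s.
ζ = (R/2)·√(C/L) = (15.0/2)·√(195 nF/251 µH) = 0.209.
The damped frequency ω_d = ω_n√(1−ζ²) = 140000 rad/s.

ω_d ≈ 140000 rad/s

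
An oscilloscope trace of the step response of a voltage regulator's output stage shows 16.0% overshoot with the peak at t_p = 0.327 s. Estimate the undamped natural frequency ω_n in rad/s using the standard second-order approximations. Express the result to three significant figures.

The overshoot fixes ζ = −ln(OS)/√(π²+ln²(OS)) = 0.504.
From t_p = π/ω_d, ω_d = π/0.327 = 9.61 rad/s, so ω_n = ω_d/√(1−ζ²) = 11.1 rad/s.

ω_n ≈ 11.1 rad/s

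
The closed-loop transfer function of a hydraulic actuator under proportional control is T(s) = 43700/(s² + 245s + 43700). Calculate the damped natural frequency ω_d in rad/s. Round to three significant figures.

ω_d ≈ 169 rad/s

ω_n = √43700 = 209 rad/s; ζ = 245/(2·209) = 0.586.
ω_d = 209·√(1 − 0.586²) = 169 rad/s.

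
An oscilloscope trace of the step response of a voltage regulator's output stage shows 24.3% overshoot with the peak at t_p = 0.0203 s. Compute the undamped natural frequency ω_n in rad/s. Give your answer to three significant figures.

The overshoot fixes ζ = −ln(OS)/√(π²+ln²(OS)) = 0.411.
t_p = π/ω_d ⇒ ω_d = 155 rad/s; then ω_n = ω_d/√(1−ζ²) = 170 rad/s.

ω_n ≈ 170 rad/s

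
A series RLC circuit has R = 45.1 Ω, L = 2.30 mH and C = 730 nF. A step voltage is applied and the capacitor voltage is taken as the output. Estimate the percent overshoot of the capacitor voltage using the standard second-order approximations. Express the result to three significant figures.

%OS ≈ 25.2%

For a series RLC circuit (capacitor voltage as output), ω_n = 1/√(LC) = 1/√(2.30 mH · 730 nF) = 24400 rad/s.
ζ = (R/2)·√(C/L) = (45.1/2)·√(730 nF/2.30 mH) = 0.402.
%OS = 100 e^{−πζ/√(1−ζ²)} with ζ = 0.402 gives 25.2%.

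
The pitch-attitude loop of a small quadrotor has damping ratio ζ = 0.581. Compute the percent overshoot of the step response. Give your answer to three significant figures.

For an underdamped second-order system, %OS = 100·exp(−πζ/√(1−ζ²)).
πζ/√(1−ζ²) = π·0.581/√(1−0.338) = 2.243, so %OS = 100·e^(−2.243) = 10.6%.

%OS ≈ 10.6%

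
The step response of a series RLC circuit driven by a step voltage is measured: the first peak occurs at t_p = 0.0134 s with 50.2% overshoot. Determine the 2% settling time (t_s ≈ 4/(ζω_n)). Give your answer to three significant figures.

t_s ≈ 0.0778 s

ζ from %OS: ζ = |ln 0.502|/√(π²+ln²0.502) = 0.214.
t_p = π/ω_d ⇒ ω_d = 234 rad/s; then ω_n = ω_d/√(1−ζ²) = 240 rad/s.
t_s ≈ 4/(ζω_n) = 4/(0.214·240) = 0.0778 s.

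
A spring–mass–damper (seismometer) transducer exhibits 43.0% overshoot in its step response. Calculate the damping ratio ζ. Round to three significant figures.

ζ ≈ 0.259

ζ = −ln(OS)/√(π² + (ln OS)²). With OS = 0.430, ln OS = −0.8440 and ζ = 0.8440/3.253 = 0.259.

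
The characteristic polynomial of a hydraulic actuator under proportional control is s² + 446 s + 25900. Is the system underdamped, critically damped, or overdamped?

a² − 4b = 95000 > 0 (two distinct real roots); the system is overdamped.

overdamped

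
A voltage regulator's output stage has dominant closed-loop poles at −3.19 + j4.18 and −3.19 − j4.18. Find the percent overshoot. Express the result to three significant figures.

With σ = 3.19, ω_d = 4.18: ω_n = √(σ²+ω_d²) = 5.26 rad/s, ζ = σ/ω_n = 0.607.
Overshoot: exp(−π·0.607/√(1−0.607²)) = 0.0909, i.e. 9.09%.

%OS ≈ 9.09%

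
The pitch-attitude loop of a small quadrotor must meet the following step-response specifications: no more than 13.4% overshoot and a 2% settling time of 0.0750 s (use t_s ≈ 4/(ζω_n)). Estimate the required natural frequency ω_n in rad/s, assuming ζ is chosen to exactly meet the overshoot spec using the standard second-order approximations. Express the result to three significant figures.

Inverting the overshoot relation: ζ = |ln 0.134|/√(π² + ln²0.134) = 0.539.
Then ω_n = 4/(ζ t_s) = 4/(0.539 × 0.0750) = 99.0 rad/s.

ω_n ≈ 99.0 rad/s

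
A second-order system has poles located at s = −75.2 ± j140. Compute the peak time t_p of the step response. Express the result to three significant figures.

t_p ≈ 0.0224 s

t_p = π/ω_d with ω_d = 140 (the imaginary part), so t_p = 0.0224 s.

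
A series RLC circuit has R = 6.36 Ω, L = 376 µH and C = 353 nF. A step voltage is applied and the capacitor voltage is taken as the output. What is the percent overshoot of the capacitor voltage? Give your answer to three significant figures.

%OS ≈ 73.5%

For a series RLC circuit (capacitor voltage as output), ω_n = 1/√(LC) = 1/√(376 µH · 353 nF) = 86800 rad/s.
ζ = (R/2)·√(C/L) = (6.36/2)·√(353 nF/376 µH) = 0.0974.
%OS = 100·exp(−πζ/√(1−ζ²)) = 73.5%.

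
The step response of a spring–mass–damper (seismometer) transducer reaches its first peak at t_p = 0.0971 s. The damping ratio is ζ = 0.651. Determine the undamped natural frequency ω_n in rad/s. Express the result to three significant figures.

ω_n ≈ 42.6 rad/s

Peak time t_p = π/ω_d, so ω_d = π/t_p = π/0.0971 = 32.4 rad/s.
ω_n = ω_d/√(1−ζ²) = 32.4/√0.576 = 42.6 rad/s.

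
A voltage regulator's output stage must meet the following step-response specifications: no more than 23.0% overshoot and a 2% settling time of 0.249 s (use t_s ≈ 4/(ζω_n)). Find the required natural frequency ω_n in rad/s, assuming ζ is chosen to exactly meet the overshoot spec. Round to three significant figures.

ω_n ≈ 37.9 rad/s

Inverting the overshoot relation: ζ = |ln 0.230|/√(π² + ln²0.230) = 0.424.
From t_s ≈ 4/(ζω_n): ω_n = 4/(ζ·t_s) = 4/(0.424·0.249) = 37.9 rad/s.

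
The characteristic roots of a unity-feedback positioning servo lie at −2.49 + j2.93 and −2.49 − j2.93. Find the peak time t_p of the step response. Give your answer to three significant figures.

t_p = π/ω_d with ω_d = 2.93 (the imaginary part), so t_p = 1.07 s.

t_p ≈ 1.07 s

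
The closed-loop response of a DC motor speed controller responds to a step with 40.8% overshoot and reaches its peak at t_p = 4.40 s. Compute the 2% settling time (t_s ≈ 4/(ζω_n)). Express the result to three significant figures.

t_s ≈ 19.6 s

ζ from %OS: ζ = |ln 0.408|/√(π²+ln²0.408) = 0.274.
t_p = π/ω_d ⇒ ω_d = 0.714 rad/s; then ω_n = ω_d/√(1−ζ²) = 0.743 rad/s.
t_s ≈ 4/(ζω_n) = 4/(0.274·0.743) = 19.6 s.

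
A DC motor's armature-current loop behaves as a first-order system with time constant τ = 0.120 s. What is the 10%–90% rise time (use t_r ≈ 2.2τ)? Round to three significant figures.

t_r ≈ 0.264 s

t_r ≈ 2.2τ = 0.264 s.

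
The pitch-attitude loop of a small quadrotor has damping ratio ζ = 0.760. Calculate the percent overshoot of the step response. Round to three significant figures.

For an underdamped second-order system, %OS = 100·exp(−πζ/√(1−ζ²)).
πζ/√(1−ζ²) = π·0.760/√(1−0.578) = 3.674, so %OS = 100·e^(−3.674) = 2.54%.

%OS ≈ 2.54%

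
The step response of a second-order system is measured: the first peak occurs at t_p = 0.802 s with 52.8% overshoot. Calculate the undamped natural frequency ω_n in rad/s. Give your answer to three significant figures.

ω_n ≈ 4.00 rad/s

The overshoot fixes ζ = −ln(OS)/√(π²+ln²(OS)) = 0.199.
From t_p = π/ω_d, ω_d = π/0.802 = 3.92 rad/s, so ω_n = ω_d/√(1−ζ²) = 4.00 rad/s.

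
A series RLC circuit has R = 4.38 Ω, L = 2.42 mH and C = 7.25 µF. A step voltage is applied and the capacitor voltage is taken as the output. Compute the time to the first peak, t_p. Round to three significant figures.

t_p ≈ 0.000419 s

For a series RLC circuit (capacitor voltage as output), ω_n = 1/√(LC) = 1/√(2.42 mH · 7.25 µF) = 7550 rad/s.
ζ = (R/2)·√(C/L) = (4.38/2)·√(7.25 µF/2.42 mH) = 0.120.
The damped frequency ω_d = ω_n√(1−ζ²) = 7500 rad/s. t_p = π/ω_d = 0.000419 s.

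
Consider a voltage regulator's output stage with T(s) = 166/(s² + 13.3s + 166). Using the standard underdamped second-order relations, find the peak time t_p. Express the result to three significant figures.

Comparing the denominator to s² + 2ζω_n s + ω_n²: ω_n = √166 = 12.9 rad/s, and 2ζω_n = 13.3 so ζ = 13.3/(2·12.9) = 0.516.
ω_d = ω_n√(1−ζ²) = 11.0 rad/s. Then t_p = π/ω_d = 0.285 s.

t_p ≈ 0.285 s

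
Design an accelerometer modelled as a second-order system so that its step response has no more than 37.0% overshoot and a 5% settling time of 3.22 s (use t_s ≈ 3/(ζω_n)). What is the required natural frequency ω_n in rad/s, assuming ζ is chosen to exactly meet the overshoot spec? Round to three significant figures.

ω_n ≈ 3.09 rad/s

ζ = −ln(OS)/√(π² + (ln OS)²). With OS = 0.370, ln OS = −0.9943 and ζ = 0.9943/3.295 = 0.302.
Then ω_n = 3/(ζ t_s) = 3/(0.302 × 3.22) = 3.09 rad/s.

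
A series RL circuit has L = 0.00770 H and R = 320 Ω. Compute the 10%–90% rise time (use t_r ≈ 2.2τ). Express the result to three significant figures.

τ = L/R = 0.00770/320 = 0.0000241 s.
t_r ≈ 2.2τ = 0.0000529 s.

t_r ≈ 0.0000529 s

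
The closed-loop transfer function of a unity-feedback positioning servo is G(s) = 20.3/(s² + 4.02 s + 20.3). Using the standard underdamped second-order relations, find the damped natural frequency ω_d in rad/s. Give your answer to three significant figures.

ω_d ≈ 4.03 rad/s

Matching coefficients with s² + 2ζω_n s + ω_n² gives ω_n² = 20.3 ⇒ ω_n = 4.51 rad/s, and ζ = 4.02/(2ω_n) = 0.446.
The damped frequency ω_d = ω_n√(1−ζ²) = 4.03 rad/s.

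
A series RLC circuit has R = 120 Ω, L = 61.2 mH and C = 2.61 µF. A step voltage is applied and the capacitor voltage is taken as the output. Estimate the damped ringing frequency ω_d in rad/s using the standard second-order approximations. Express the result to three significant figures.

ω_d ≈ 2300 rad/s

For a series RLC circuit (capacitor voltage as output), ω_n = 1/√(LC) = 1/√(61.2 mH · 2.61 µF) = 2500 rad/s.
ζ = (R/2)·√(C/L) = (120/2)·√(2.61 µF/61.2 mH) = 0.392.
ω_d = ω_n√(1−ζ²) = 2300 rad/s.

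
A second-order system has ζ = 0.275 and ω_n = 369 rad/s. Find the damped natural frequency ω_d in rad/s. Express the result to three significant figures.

ω_d = ω_n√(1−ζ²) = 369·√0.924 = 355 rad/s.

ω_d ≈ 355 rad/s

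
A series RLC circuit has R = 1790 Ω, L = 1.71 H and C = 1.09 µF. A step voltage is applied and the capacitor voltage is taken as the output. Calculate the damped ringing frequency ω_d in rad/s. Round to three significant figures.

For a series RLC circuit (capacitor voltage as output), ω_n = 1/√(LC) = 1/√(1.71 H · 1.09 µF) = 732 rad/s.
ζ = (R/2)·√(C/L) = (1790/2)·√(1.09 µF/1.71 H) = 0.715.
The damped frequency ω_d = ω_n√(1−ζ²) = 512 rad/s.

ω_d ≈ 512 rad/s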